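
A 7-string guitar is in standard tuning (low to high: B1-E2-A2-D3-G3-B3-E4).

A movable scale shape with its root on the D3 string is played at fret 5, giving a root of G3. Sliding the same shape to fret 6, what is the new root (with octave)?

G♯3

Moving from fret 5 to fret 6 shifts the root by 1 semitone.
G3 up 1 semitone is G♯3.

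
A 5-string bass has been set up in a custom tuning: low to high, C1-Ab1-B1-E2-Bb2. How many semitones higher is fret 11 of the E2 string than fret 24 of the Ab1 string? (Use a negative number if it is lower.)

-5 semitones

E2 at fret 11 → Eb3 (MIDI 51); Ab1 at fret 24 → Ab3 (MIDI 56).
51 − 56 = -5, so the two pitches are 5 semitones apart.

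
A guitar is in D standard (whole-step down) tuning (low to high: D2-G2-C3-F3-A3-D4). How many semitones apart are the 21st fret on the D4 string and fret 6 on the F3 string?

D4 at fret 21 → B5 (MIDI 83); F3 at fret 6 → B3 (MIDI 59).
83 − 59 = 24, so the two pitches are 24 semitones apart, with B5 the higher.

24 semitones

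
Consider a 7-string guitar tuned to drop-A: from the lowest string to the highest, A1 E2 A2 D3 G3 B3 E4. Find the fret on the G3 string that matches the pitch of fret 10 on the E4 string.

19

Fret 10 on E4 is MIDI 64 + 10 = 74 (D5). On the G3 string (open MIDI 55), that pitch is 74 − 55 = fret 19.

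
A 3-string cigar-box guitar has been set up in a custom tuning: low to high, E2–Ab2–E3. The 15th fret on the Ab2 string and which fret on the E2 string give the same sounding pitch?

19

Ab2 at fret 15 is Ab2 + 15 semitones = B3.
The open E2 string is 4 semitones below the open Ab2, so the same pitch on the E2 string lies at fret 15 + 4 = 19.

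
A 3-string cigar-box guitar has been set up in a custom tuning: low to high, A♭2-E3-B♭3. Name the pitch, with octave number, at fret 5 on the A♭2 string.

D♭3

Each fret is one semitone, so A♭2 + 5 = D♭3.
(Equivalently spelled C♯3.)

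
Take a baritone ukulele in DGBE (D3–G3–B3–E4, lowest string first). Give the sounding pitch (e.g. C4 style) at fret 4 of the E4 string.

G#4

Each fret is one semitone, so E4 + 4 = G#4.
(Equivalently spelled Ab4.)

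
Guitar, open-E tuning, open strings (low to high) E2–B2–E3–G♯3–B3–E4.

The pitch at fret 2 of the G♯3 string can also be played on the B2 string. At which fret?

G♯3 at fret 2 is G♯3 + 2 semitones = A♯3.
The open B2 string is 9 semitones below the open G♯3, so the same pitch on the B2 string lies at fret 2 + 9 = 11.

11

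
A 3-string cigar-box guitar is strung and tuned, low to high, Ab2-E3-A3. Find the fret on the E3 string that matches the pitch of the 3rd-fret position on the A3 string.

A3 at fret 3 is A3 + 3 semitones = C4.
The open E3 string is 5 semitones below the open A3, so the same pitch on the E3 string lies at fret 3 + 5 = 8.

8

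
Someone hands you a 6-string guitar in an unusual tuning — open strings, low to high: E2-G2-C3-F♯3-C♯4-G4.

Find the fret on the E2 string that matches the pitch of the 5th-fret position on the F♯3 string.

F♯3 at fret 5 is F♯3 + 5 semitones = B3.
The open E2 string is 14 semitones below the open F♯3, so the same pitch on the E2 string lies at fret 5 + 14 = 19.

19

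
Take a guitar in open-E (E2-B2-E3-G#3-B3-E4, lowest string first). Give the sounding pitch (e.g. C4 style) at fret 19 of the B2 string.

F#4

B2 is MIDI 47. Adding 19 gives 66, which is F#4.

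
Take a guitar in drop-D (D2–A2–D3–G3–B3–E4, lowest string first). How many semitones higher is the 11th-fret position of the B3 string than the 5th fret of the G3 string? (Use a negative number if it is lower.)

B3 at fret 11 → A#4 (MIDI 70); G3 at fret 5 → C4 (MIDI 60).
70 − 60 = 10, so the two pitches are 10 semitones apart.

10 semitones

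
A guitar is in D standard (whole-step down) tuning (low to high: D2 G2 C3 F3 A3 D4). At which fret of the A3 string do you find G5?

22

G5 is 22 semitones above the open A3 (A–A#–B–C–…–F–F#–G), so it sits at fret 22.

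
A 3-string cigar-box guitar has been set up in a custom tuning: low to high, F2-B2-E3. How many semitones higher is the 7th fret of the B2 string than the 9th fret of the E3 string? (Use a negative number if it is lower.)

-7 semitones

B2 at fret 7 → F#3 (MIDI 54); E3 at fret 9 → C#4 (MIDI 61).
54 − 61 = -7, so the two pitches are 7 semitones apart.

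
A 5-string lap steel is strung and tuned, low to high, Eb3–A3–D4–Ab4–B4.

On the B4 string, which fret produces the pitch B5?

12

B5 is 12 semitones above the open B4 (B–C–Db–D–…–A–Bb–B), so it sits at fret 12.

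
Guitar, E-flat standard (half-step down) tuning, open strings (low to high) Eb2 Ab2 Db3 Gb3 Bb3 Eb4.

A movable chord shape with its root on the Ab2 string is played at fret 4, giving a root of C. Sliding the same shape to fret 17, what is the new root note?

Moving from fret 4 to fret 17 shifts the root by 13 semitones.
C up 13 semitones is Db.

Db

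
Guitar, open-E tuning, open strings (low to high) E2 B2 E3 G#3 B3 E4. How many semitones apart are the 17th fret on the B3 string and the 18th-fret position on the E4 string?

B3 at fret 17 → E5 (MIDI 76); E4 at fret 18 → A#5 (MIDI 82).
76 − 82 = -6, so the two pitches are 6 semitones apart, with A#5 the higher.

6 semitones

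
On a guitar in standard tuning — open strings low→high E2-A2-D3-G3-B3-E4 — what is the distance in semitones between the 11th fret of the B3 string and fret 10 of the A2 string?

B3 at fret 11 → A#4 (MIDI 70); A2 at fret 10 → G3 (MIDI 55).
70 − 55 = 15, so the two pitches are 15 semitones apart, with A#4 the higher.

15 semitones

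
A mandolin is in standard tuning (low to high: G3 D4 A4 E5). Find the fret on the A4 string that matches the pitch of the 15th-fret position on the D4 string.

8

Fret 15 on D4 is MIDI 62 + 15 = 77 (F5). On the A4 string (open MIDI 69), that pitch is 77 − 69 = fret 8.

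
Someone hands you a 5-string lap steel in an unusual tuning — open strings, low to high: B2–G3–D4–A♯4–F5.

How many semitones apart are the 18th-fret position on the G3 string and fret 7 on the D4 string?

4 semitones

G3 at fret 18 → C♯5 (MIDI 73); D4 at fret 7 → A4 (MIDI 69).
73 − 69 = 4, so the two pitches are 4 semitones apart, with C♯5 the higher.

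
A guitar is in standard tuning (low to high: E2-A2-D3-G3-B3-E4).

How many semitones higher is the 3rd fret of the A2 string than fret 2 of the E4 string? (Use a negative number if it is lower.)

-18 semitones

A2 at fret 3 → C3 (MIDI 48); E4 at fret 2 → F♯4 (MIDI 66).
48 − 66 = -18, so the two pitches are 18 semitones apart.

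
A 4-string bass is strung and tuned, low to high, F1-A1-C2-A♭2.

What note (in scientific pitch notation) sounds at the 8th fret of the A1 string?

F2

A1 is MIDI 33. Adding 8 gives 41, which is F2.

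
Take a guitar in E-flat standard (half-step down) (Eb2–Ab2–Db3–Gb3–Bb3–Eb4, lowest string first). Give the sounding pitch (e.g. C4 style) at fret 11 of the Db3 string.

Db3 is MIDI 49. Adding 11 gives 60, which is C4.

C4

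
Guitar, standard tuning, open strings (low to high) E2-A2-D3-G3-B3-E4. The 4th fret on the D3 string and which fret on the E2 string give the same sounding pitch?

14

Fret 4 on D3 is MIDI 50 + 4 = 54 (F#3). On the E2 string (open MIDI 40), that pitch is 54 − 40 = fret 14.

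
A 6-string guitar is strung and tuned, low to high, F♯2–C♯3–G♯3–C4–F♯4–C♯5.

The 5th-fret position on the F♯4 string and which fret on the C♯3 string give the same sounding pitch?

22

Fret 5 on F♯4 is MIDI 66 + 5 = 71 (B4). On the C♯3 string (open MIDI 49), that pitch is 71 − 49 = fret 22.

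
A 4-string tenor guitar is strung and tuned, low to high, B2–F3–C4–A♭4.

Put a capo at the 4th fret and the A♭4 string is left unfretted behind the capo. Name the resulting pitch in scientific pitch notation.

The capo raises the open A♭4 by 4 semitones to C5; fretting 0 more gives A♭4 + 4 + 0 = A♭4 + 4 semitones = C5.

C5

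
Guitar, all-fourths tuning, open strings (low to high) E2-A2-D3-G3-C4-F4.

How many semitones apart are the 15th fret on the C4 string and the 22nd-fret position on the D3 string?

C4 at fret 15 → D#5 (MIDI 75); D3 at fret 22 → C5 (MIDI 72).
75 − 72 = 3, so the two pitches are 3 semitones apart, with D#5 the higher.

3 semitones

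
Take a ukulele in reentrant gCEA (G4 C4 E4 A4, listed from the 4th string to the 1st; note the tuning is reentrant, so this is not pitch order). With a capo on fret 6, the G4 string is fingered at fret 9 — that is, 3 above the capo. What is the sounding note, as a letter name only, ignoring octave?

E

The capo raises the open G4 by 6 semitones to C♯5; fretting 3 more gives G4 + 6 + 3 = G4 + 9 semitones, landing on E.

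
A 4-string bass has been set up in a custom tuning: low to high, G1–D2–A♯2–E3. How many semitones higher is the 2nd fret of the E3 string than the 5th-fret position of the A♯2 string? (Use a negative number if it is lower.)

3 semitones

E3 at fret 2 → F♯3 (MIDI 54); A♯2 at fret 5 → D♯3 (MIDI 51).
54 − 51 = 3, so the two pitches are 3 semitones apart.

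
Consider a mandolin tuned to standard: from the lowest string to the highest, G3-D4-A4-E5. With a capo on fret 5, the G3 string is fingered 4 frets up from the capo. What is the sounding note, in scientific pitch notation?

E4

The capo raises the open G3 by 5 semitones to C4; fretting 4 more gives G3 + 5 + 4 = G3 + 9 semitones = E4.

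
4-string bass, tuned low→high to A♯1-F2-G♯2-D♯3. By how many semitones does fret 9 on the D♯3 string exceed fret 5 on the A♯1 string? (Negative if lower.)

21 semitones

D♯3 at fret 9 → C4 (MIDI 60); A♯1 at fret 5 → D♯2 (MIDI 39).
60 − 39 = 21, so the two pitches are 21 semitones apart.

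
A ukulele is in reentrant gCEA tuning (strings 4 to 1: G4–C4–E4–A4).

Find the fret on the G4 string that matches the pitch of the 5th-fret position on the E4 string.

2

Fret 5 on E4 is MIDI 64 + 5 = 69 (A4). On the G4 string (open MIDI 67), that pitch is 69 − 67 = fret 2.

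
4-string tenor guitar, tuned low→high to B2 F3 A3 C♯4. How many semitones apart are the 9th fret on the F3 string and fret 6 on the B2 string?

F3 at fret 9 → D4 (MIDI 62); B2 at fret 6 → F3 (MIDI 53).
62 − 53 = 9, so the two pitches are 9 semitones apart, with D4 the higher.

9 semitones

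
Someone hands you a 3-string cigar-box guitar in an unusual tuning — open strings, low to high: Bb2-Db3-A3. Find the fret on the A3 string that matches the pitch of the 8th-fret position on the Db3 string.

0

Fret 8 on Db3 is MIDI 49 + 8 = 57 (A3). On the A3 string (open MIDI 57), that pitch is 57 − 57 = fret 0.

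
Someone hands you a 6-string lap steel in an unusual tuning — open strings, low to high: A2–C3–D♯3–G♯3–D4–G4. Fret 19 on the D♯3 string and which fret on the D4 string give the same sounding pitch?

D♯3 at fret 19 is D♯3 + 19 semitones = A♯4.
The open D4 string is 11 semitones above the open D♯3, so the same pitch on the D4 string lies at fret 19 − 11 = 8.

8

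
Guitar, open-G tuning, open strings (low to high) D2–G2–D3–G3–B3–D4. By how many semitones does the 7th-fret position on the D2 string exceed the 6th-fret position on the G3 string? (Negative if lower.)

-16 semitones

D2 at fret 7 → A2 (MIDI 45); G3 at fret 6 → C#4 (MIDI 61).
45 − 61 = -16, so the two pitches are 16 semitones apart.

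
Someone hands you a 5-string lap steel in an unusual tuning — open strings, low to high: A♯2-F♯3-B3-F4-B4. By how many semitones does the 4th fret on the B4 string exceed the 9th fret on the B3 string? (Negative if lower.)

7 semitones

B4 at fret 4 → D♯5 (MIDI 75); B3 at fret 9 → G♯4 (MIDI 68).
75 − 68 = 7, so the two pitches are 7 semitones apart.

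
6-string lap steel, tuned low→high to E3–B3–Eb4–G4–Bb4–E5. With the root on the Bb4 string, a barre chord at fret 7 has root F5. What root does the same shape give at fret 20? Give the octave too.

Moving from fret 7 to fret 20 shifts the root by 13 semitones.
F5 up 13 semitones is Gb6.

Gb6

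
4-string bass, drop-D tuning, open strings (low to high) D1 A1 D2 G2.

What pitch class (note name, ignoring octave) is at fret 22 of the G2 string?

F

The open G2 string plus 22 semitones: G–G#–A–A#–…–D#–E–F.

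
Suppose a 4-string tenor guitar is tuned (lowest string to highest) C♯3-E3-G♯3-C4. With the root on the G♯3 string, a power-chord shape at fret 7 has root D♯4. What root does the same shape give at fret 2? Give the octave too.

Moving from fret 7 to fret 2 shifts the root by -5 semitones.
D♯4 down 5 semitones is A♯3.

A♯3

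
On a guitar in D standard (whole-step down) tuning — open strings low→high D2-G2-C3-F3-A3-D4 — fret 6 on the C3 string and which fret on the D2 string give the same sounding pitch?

16

C3 at fret 6 is C3 + 6 semitones = F#3.
The open D2 string is 10 semitones below the open C3, so the same pitch on the D2 string lies at fret 6 + 10 = 16.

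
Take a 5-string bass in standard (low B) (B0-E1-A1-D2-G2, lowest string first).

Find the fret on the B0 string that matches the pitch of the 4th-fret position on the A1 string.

14

Fret 4 on A1 is MIDI 33 + 4 = 37 (C#2). On the B0 string (open MIDI 23), that pitch is 37 − 23 = fret 14.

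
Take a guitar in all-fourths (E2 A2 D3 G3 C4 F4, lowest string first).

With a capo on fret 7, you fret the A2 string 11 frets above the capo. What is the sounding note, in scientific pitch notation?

D#4

The capo raises the open A2 by 7 semitones to E3; fretting 11 more gives A2 + 7 + 11 = A2 + 18 semitones = D#4.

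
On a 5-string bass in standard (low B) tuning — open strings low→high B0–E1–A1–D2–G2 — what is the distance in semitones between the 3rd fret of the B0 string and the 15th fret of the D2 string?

B0 at fret 3 → D1 (MIDI 26); D2 at fret 15 → F3 (MIDI 53).
26 − 53 = -27, so the two pitches are 27 semitones apart, with F3 the higher.

27 semitones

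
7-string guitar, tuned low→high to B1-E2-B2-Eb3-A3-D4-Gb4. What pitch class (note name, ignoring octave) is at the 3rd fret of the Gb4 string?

Each fret is one semitone, so Gb4 + 3 = A.

A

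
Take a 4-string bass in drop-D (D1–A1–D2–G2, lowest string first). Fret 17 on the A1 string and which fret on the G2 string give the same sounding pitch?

Fret 17 on A1 is MIDI 33 + 17 = 50 (D3). On the G2 string (open MIDI 43), that pitch is 50 − 43 = fret 7.

7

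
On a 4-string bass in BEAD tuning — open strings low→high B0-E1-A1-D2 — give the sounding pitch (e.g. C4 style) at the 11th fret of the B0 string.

The open B0 string plus 11 semitones: B–C–C#–D–…–G#–A–A#.
The walk passes from B into C once, so the octave number goes from 0 to 1.

A#1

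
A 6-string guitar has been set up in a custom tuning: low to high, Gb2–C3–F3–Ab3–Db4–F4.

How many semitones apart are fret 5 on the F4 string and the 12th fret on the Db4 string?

3 semitones

F4 at fret 5 → Bb4 (MIDI 70); Db4 at fret 12 → Db5 (MIDI 73).
70 − 73 = -3, so the two pitches are 3 semitones apart, with Db5 the higher.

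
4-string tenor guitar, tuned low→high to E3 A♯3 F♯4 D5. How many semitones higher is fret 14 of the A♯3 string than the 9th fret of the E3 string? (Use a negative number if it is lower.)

11 semitones

A♯3 at fret 14 → C5 (MIDI 72); E3 at fret 9 → C♯4 (MIDI 61).
72 − 61 = 11, so the two pitches are 11 semitones apart.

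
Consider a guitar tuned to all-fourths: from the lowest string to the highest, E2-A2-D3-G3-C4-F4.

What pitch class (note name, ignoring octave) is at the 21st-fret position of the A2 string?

Each fret is one semitone, so A2 + 21 = F♯.
(Equivalently spelled G♭.)

F♯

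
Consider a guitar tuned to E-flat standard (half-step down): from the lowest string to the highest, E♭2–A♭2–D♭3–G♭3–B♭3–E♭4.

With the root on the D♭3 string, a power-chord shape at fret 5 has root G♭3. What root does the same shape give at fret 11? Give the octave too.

Moving from fret 5 to fret 11 shifts the root by 6 semitones.
G♭3 up 6 semitones is C4.

C4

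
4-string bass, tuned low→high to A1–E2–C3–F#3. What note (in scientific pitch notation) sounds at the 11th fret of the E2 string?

E2 is MIDI 40. Adding 11 gives 51, which is D#3.
(Equivalently spelled Eb3.)

D#3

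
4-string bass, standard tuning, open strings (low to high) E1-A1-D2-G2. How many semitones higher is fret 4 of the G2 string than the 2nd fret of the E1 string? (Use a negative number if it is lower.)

17 semitones

G2 at fret 4 → B2 (MIDI 47); E1 at fret 2 → F#1 (MIDI 30).
47 − 30 = 17, so the two pitches are 17 semitones apart.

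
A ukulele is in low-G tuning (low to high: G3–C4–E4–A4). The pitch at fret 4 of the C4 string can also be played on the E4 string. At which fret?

C4 at fret 4 is C4 + 4 semitones = E4.
The open E4 string is 4 semitones above the open C4, so the same pitch on the E4 string lies at fret 4 − 4 = 0.

0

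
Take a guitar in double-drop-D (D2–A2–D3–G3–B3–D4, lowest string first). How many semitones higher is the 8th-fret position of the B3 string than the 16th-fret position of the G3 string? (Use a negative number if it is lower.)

-4 semitones

B3 at fret 8 → G4 (MIDI 67); G3 at fret 16 → B4 (MIDI 71).
67 − 71 = -4, so the two pitches are 4 semitones apart.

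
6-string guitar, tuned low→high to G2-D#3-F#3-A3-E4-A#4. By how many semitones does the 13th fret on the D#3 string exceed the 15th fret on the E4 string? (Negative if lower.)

-15 semitones

D#3 at fret 13 → E4 (MIDI 64); E4 at fret 15 → G5 (MIDI 79).
64 − 79 = -15, so the two pitches are 15 semitones apart.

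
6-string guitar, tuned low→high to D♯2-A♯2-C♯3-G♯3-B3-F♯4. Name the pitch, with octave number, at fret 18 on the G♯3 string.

D5

The open G♯3 string plus 18 semitones: G#–A–A#–B–…–C–C#–D.
The walk passes from B into C 2 times, so the octave number goes from 3 to 5.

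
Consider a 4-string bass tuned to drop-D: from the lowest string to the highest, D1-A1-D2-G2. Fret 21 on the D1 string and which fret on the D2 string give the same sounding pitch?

9

D1 at fret 21 is D1 + 21 semitones = B2.
The open D2 string is 12 semitones above the open D1, so the same pitch on the D2 string lies at fret 21 − 12 = 9.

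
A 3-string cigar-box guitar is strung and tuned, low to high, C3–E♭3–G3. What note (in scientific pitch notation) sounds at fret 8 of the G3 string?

E♭4

G3 is MIDI 55. Adding 8 gives 63, which is E♭4.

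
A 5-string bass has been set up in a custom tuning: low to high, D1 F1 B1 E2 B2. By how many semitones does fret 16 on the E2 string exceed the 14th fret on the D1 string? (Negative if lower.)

16 semitones

E2 at fret 16 → G#3 (MIDI 56); D1 at fret 14 → E2 (MIDI 40).
56 − 40 = 16, so the two pitches are 16 semitones apart.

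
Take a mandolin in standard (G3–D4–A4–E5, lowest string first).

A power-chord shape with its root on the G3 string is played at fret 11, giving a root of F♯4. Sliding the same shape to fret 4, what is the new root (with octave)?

Moving from fret 11 to fret 4 shifts the root by -7 semitones.
F♯4 down 7 semitones is B3.

B3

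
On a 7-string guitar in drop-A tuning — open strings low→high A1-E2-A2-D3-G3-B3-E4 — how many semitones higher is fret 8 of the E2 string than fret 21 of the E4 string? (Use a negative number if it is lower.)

-37 semitones

E2 at fret 8 → C3 (MIDI 48); E4 at fret 21 → C#6 (MIDI 85).
48 − 85 = -37, so the two pitches are 37 semitones apart.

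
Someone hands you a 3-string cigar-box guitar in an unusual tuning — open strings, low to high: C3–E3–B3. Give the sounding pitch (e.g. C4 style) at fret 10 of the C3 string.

Bb3

The open C3 string plus 10 semitones: C–Db–D–Eb–…–Ab–A–Bb.
No B→C boundary is crossed, so the octave stays at 3.
(Equivalently spelled A#3.)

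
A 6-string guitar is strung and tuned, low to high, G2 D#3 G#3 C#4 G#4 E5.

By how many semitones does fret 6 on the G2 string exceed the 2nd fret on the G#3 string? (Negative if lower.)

G2 at fret 6 → C#3 (MIDI 49); G#3 at fret 2 → A#3 (MIDI 58).
49 − 58 = -9, so the two pitches are 9 semitones apart.

-9 semitones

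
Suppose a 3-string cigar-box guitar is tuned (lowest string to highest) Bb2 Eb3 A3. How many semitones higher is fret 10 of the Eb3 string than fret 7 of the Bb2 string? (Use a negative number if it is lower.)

Eb3 at fret 10 → Db4 (MIDI 61); Bb2 at fret 7 → F3 (MIDI 53).
61 − 53 = 8, so the two pitches are 8 semitones apart.

8 semitones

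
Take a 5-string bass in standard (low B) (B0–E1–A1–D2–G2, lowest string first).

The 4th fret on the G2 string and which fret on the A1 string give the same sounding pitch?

Fret 4 on G2 is MIDI 43 + 4 = 47 (B2). On the A1 string (open MIDI 33), that pitch is 47 − 33 = fret 14.

14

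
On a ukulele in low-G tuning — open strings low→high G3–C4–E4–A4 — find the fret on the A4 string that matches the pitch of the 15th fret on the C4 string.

C4 at fret 15 is C4 + 15 semitones = D♯5.
The open A4 string is 9 semitones above the open C4, so the same pitch on the A4 string lies at fret 15 − 9 = 6.

6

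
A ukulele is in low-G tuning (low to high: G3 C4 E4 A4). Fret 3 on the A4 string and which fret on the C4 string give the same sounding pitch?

12

Fret 3 on A4 is MIDI 69 + 3 = 72 (C5). On the C4 string (open MIDI 60), that pitch is 72 − 60 = fret 12.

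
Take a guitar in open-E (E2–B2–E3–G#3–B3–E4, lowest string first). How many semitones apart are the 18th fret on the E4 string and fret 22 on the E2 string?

E4 at fret 18 → A#5 (MIDI 82); E2 at fret 22 → D4 (MIDI 62).
82 − 62 = 20, so the two pitches are 20 semitones apart, with A#5 the higher.

20 semitones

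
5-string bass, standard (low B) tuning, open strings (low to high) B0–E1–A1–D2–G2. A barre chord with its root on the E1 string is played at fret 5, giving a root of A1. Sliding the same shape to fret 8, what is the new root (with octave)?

Moving from fret 5 to fret 8 shifts the root by 3 semitones.
A1 up 3 semitones is C2.

C2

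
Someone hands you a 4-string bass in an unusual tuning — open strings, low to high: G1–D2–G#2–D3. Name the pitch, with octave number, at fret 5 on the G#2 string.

C#3

The open G#2 string plus 5 semitones: G#–A–A#–B–C–C#.
The walk passes from B into C once, so the octave number goes from 2 to 3.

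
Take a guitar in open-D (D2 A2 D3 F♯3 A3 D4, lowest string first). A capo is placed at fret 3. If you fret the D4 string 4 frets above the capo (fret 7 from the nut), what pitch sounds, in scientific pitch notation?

The capo raises the open D4 by 3 semitones to F4; fretting 4 more gives D4 + 3 + 4 = D4 + 7 semitones = A4.

A4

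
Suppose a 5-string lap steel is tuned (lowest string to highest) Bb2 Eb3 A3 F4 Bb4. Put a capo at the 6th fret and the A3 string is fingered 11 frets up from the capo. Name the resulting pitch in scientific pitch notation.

The capo raises the open A3 by 6 semitones to Eb4; fretting 11 more gives A3 + 6 + 11 = A3 + 17 semitones = D5.

D5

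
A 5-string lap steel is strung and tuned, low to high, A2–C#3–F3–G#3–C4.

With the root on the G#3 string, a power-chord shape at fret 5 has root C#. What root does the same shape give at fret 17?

C#

Moving from fret 5 to fret 17 shifts the root by 12 semitones.
C# up 12 semitones is C#.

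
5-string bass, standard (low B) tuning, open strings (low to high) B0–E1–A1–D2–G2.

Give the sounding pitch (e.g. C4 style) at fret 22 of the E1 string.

Each fret is one semitone, so E1 + 22 = D3.

D3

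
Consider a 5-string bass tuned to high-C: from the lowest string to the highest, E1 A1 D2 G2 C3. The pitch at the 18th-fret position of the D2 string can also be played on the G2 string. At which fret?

13

D2 at fret 18 is D2 + 18 semitones = G#3.
The open G2 string is 5 semitones above the open D2, so the same pitch on the G2 string lies at fret 18 − 5 = 13.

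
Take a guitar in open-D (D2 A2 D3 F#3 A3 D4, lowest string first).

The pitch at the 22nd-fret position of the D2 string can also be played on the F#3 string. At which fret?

6

Fret 22 on D2 is MIDI 38 + 22 = 60 (C4). On the F#3 string (open MIDI 54), that pitch is 60 − 54 = fret 6.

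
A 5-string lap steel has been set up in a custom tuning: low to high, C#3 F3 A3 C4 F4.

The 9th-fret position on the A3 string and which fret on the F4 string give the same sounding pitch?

Fret 9 on A3 is MIDI 57 + 9 = 66 (F#4). On the F4 string (open MIDI 65), that pitch is 66 − 65 = fret 1.

1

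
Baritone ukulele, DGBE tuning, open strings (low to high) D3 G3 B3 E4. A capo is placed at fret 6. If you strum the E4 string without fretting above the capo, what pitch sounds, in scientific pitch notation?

The capo raises the open E4 by 6 semitones to A#4; fretting 0 more gives E4 + 6 + 0 = E4 + 6 semitones = A#4.
(Also written Bb.)

A#4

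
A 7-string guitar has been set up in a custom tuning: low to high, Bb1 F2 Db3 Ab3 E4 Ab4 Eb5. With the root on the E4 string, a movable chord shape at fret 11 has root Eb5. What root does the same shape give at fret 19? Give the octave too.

Moving from fret 11 to fret 19 shifts the root by 8 semitones.
Eb5 up 8 semitones is B5.

B5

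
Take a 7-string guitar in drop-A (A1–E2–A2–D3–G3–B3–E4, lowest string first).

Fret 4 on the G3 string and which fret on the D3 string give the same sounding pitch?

G3 at fret 4 is G3 + 4 semitones = B3.
The open D3 string is 5 semitones below the open G3, so the same pitch on the D3 string lies at fret 4 + 5 = 9.

9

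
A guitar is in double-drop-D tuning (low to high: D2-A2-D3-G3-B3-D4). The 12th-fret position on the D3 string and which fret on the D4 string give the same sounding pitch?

Fret 12 on D3 is MIDI 50 + 12 = 62 (D4). On the D4 string (open MIDI 62), that pitch is 62 − 62 = fret 0.

0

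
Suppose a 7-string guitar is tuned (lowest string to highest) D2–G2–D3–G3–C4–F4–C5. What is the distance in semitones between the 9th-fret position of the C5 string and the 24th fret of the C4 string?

3 semitones

C5 at fret 9 → A5 (MIDI 81); C4 at fret 24 → C6 (MIDI 84).
81 − 84 = -3, so the two pitches are 3 semitones apart, with C6 the higher.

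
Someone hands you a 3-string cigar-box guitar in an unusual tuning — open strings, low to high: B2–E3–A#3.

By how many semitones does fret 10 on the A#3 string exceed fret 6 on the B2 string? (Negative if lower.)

15 semitones

A#3 at fret 10 → G#4 (MIDI 68); B2 at fret 6 → F3 (MIDI 53).
68 − 53 = 15, so the two pitches are 15 semitones apart.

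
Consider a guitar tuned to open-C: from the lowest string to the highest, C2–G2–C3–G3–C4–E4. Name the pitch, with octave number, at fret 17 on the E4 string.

Each fret is one semitone, so E4 + 17 = A5.

A5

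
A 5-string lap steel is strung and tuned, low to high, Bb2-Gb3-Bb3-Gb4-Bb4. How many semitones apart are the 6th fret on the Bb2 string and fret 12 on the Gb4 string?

Bb2 at fret 6 → E3 (MIDI 52); Gb4 at fret 12 → Gb5 (MIDI 78).
52 − 78 = -26, so the two pitches are 26 semitones apart, with Gb5 the higher.

26 semitones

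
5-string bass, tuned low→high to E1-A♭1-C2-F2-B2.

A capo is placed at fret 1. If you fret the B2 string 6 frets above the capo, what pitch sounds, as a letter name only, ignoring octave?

G♭

The capo raises the open B2 by 1 semitone to C3; fretting 6 more gives B2 + 1 + 6 = B2 + 7 semitones, landing on G♭.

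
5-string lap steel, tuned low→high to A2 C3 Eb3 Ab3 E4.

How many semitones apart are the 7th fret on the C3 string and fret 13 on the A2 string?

3 semitones

C3 at fret 7 → G3 (MIDI 55); A2 at fret 13 → Bb3 (MIDI 58).
55 − 58 = -3, so the two pitches are 3 semitones apart, with Bb3 the higher.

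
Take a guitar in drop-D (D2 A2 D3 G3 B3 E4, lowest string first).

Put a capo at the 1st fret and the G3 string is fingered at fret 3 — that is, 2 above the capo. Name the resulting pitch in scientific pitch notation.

The capo raises the open G3 by 1 semitone to G#3; fretting 2 more gives G3 + 1 + 2 = G3 + 3 semitones = A#3.

A#3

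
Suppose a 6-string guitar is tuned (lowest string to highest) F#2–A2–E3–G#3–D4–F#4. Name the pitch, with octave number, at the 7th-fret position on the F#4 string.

F#4 is MIDI 66. Adding 7 gives 73, which is C#5.
(Equivalently spelled Db5.)

C#5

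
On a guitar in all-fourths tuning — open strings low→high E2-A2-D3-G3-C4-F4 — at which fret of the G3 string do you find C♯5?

C♯5 is 18 semitones above the open G3 (G–G#–A–A#–…–B–C–C#), so it sits at fret 18.

18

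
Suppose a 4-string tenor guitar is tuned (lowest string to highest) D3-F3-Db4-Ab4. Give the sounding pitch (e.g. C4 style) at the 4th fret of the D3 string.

Gb3

Each fret is one semitone, so D3 + 4 = Gb3.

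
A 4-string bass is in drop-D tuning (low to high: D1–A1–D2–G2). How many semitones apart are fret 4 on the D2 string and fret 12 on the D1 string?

D2 at fret 4 → F♯2 (MIDI 42); D1 at fret 12 → D2 (MIDI 38).
42 − 38 = 4, so the two pitches are 4 semitones apart, with F♯2 the higher.

4 semitones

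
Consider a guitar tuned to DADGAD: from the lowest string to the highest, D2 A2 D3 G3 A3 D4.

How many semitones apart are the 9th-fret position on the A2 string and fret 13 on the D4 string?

A2 at fret 9 → F#3 (MIDI 54); D4 at fret 13 → D#5 (MIDI 75).
54 − 75 = -21, so the two pitches are 21 semitones apart, with D#5 the higher.

21 semitones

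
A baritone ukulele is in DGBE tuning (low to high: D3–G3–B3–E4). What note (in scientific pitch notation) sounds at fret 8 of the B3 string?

G4

B3 is MIDI 59. Adding 8 gives 67, which is G4.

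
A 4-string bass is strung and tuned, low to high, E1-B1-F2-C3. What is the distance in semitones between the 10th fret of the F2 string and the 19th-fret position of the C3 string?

F2 at fret 10 → D♯3 (MIDI 51); C3 at fret 19 → G4 (MIDI 67).
51 − 67 = -16, so the two pitches are 16 semitones apart, with G4 the higher.

16 semitones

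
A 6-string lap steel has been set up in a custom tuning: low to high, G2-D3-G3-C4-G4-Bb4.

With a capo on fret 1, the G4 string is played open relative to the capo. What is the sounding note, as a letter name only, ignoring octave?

The capo raises the open G4 by 1 semitone to Ab4; fretting 0 more gives G4 + 1 + 0 = G4 + 1 semitone, landing on Ab.

Ab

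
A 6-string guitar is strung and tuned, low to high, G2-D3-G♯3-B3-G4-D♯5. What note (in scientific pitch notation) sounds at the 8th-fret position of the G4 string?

Each fret is one semitone, so G4 + 8 = D♯5.
(Equivalently spelled E♭5.)

D♯5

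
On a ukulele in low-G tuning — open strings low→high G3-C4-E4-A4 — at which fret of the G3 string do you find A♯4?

15

A♯4 is 15 semitones above the open G3 (G–G#–A–A#–…–G#–A–A#), so it sits at fret 15.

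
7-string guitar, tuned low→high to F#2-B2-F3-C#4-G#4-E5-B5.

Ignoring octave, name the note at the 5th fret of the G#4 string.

Each fret is one semitone, so G#4 + 5 = C#.

C#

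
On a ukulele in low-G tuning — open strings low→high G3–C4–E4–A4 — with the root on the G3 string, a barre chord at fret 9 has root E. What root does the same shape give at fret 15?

A#

Moving from fret 9 to fret 15 shifts the root by 6 semitones.
E up 6 semitones is A#.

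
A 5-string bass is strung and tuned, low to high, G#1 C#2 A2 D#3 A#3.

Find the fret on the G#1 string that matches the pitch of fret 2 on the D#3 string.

Fret 2 on D#3 is MIDI 51 + 2 = 53 (F3). On the G#1 string (open MIDI 32), that pitch is 53 − 32 = fret 21.

21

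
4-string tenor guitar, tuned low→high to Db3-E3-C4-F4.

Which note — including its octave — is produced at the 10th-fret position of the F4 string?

The open F4 string plus 10 semitones: F–Gb–G–Ab–…–Db–D–Eb.
The walk passes from B into C once, so the octave number goes from 4 to 5.
(Equivalently spelled D#5.)

Eb5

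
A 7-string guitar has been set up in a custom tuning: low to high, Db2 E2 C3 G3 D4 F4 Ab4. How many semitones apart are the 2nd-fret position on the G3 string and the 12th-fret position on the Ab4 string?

G3 at fret 2 → A3 (MIDI 57); Ab4 at fret 12 → Ab5 (MIDI 80).
57 − 80 = -23, so the two pitches are 23 semitones apart, with Ab5 the higher.

23 semitones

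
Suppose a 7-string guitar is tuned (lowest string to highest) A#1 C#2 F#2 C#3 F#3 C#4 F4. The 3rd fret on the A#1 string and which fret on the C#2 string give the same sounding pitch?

0

A#1 at fret 3 is A#1 + 3 semitones = C#2.
The open C#2 string is 3 semitones above the open A#1, so the same pitch on the C#2 string lies at fret 3 − 3 = 0.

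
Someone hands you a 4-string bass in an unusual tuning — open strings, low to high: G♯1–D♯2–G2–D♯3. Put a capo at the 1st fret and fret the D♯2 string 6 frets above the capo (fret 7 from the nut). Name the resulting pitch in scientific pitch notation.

The capo raises the open D♯2 by 1 semitone to E2; fretting 6 more gives D♯2 + 1 + 6 = D♯2 + 7 semitones = A♯2.

A♯2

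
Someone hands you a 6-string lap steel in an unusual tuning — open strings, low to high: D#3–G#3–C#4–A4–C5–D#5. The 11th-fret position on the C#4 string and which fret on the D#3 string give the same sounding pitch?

C#4 at fret 11 is C#4 + 11 semitones = C5.
The open D#3 string is 10 semitones below the open C#4, so the same pitch on the D#3 string lies at fret 11 + 10 = 21.

21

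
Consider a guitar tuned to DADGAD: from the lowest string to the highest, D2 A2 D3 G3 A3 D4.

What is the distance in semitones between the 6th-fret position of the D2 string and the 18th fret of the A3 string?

31 semitones

D2 at fret 6 → G#2 (MIDI 44); A3 at fret 18 → D#5 (MIDI 75).
44 − 75 = -31, so the two pitches are 31 semitones apart, with D#5 the higher.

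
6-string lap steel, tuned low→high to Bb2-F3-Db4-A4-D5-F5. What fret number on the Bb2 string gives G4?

G4 is 21 semitones above the open Bb2 (Bb–B–C–Db–…–F–Gb–G), so it sits at fret 21.

21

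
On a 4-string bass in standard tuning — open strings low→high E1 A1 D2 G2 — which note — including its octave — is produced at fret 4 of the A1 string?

C#2

The open A1 string plus 4 semitones: A–A#–B–C–C#.
The walk passes from B into C once, so the octave number goes from 1 to 2.
(Equivalently spelled Db2.)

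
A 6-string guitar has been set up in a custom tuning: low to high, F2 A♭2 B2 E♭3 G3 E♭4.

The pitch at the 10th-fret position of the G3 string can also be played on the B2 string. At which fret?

18

Fret 10 on G3 is MIDI 55 + 10 = 65 (F4). On the B2 string (open MIDI 47), that pitch is 65 − 47 = fret 18.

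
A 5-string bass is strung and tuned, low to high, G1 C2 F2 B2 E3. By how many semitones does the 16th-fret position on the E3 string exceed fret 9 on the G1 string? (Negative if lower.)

E3 at fret 16 → G#4 (MIDI 68); G1 at fret 9 → E2 (MIDI 40).
68 − 40 = 28, so the two pitches are 28 semitones apart.

28 semitones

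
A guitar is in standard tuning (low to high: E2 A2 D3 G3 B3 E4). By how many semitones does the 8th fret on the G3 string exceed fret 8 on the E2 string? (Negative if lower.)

G3 at fret 8 → D♯4 (MIDI 63); E2 at fret 8 → C3 (MIDI 48).
63 − 48 = 15, so the two pitches are 15 semitones apart.

15 semitones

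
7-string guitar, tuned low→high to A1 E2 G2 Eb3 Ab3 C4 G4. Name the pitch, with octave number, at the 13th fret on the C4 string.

Db5

The open C4 string plus 13 semitones: C–Db–D–Eb–…–B–C–Db.
The walk passes from B into C once, so the octave number goes from 4 to 5.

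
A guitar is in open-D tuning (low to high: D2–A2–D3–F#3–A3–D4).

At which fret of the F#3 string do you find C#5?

C#5 is 19 semitones above the open F#3 (F#–G–G#–A–…–B–C–C#), so it sits at fret 19.

19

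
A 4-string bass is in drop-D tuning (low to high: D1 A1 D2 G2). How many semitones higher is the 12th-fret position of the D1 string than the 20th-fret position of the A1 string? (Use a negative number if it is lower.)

D1 at fret 12 → D2 (MIDI 38); A1 at fret 20 → F3 (MIDI 53).
38 − 53 = -15, so the two pitches are 15 semitones apart.

-15 semitones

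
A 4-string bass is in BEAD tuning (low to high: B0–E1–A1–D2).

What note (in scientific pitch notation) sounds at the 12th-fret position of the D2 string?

The open D2 string plus 12 semitones: D–D#–E–F–…–C–C#–D.
The walk passes from B into C once, so the octave number goes from 2 to 3.

D3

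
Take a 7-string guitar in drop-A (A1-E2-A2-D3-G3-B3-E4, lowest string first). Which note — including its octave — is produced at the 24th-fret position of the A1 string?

The open A1 string plus 24 semitones: A–A#–B–C–…–G–G#–A.
The walk passes from B into C 2 times, so the octave number goes from 1 to 3.

A3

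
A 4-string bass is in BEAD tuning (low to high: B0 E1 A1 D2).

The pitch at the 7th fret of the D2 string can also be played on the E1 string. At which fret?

Fret 7 on D2 is MIDI 38 + 7 = 45 (A2). On the E1 string (open MIDI 28), that pitch is 45 − 28 = fret 17.

17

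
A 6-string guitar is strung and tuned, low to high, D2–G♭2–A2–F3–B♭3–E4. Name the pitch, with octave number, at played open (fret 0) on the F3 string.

Fret 0 is the open string itself, so the pitch is just F3.

F3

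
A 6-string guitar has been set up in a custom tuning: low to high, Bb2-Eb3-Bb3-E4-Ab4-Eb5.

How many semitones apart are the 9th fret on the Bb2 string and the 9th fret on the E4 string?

Bb2 at fret 9 → G3 (MIDI 55); E4 at fret 9 → Db5 (MIDI 73).
55 − 73 = -18, so the two pitches are 18 semitones apart, with Db5 the higher.

18 semitones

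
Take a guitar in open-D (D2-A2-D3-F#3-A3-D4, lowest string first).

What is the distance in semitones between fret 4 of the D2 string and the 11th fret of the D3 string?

19 semitones

D2 at fret 4 → F#2 (MIDI 42); D3 at fret 11 → C#4 (MIDI 61).
42 − 61 = -19, so the two pitches are 19 semitones apart, with C#4 the higher.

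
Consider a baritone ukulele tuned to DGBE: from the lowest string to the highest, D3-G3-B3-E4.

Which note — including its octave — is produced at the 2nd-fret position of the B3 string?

The open B3 string plus 2 semitones: B–C–C#.
The walk passes from B into C once, so the octave number goes from 3 to 4.
(Equivalently spelled Db4.)

C#4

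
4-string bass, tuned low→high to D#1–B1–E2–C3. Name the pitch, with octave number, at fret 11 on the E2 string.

D#3

E2 is MIDI 40. Adding 11 gives 51, which is D#3.
(Equivalently spelled Eb3.)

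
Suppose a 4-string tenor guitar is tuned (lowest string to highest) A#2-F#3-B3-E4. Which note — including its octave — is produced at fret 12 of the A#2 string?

A#3

Each fret is one semitone, so A#2 + 12 = A#3.
(Equivalently spelled Bb3.)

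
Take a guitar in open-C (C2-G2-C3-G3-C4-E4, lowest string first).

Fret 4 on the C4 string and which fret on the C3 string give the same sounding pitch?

Fret 4 on C4 is MIDI 60 + 4 = 64 (E4). On the C3 string (open MIDI 48), that pitch is 64 − 48 = fret 16.

16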